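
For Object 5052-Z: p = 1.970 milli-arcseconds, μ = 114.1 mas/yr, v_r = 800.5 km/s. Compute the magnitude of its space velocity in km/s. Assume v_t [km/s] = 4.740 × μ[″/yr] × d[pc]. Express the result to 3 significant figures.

d = 1/p = 1/0.001970″ = 507.61 pc.
μ = 114.1 mas/yr = 0.1141 ″/yr.
v_t = 4.740 μ d = 4.740 × 0.1141 × 507.61 = 274.53 km/s.
v = √(v_r² + v_t²) = √(800.5² + 274.53²) = √716167 = 846.27 km/s.

846 km/s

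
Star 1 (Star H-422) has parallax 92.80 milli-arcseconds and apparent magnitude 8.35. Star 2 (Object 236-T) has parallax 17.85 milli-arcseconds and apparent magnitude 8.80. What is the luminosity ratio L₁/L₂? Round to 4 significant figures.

L₁/L₂ = 0.05600

d₁ = 1/p₁ = 1/0.09280″ = 10.776 pc; d₂ = 1/p₂ = 1/0.01785″ = 56.022 pc.
M₁ = m₁ − 5 log₁₀ d₁ + 5 = 8.35 − 5.1623 + 5 = 8.1877.
M₂ = 8.80 − 8.7418 + 5 = 5.0582.
L₁/L₂ = 10^(0.4(M₂ − M₁)) = 10^(0.4 × (-3.1295)) = 10^(-1.25180) = 0.056002.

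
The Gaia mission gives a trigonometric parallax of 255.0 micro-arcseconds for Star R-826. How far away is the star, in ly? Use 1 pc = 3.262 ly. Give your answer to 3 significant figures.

p = 255.0 micro-arcseconds = 0.0002550 arcsec.
d = 1/p = 1/0.0002550 = 3921.6 pc.
In light-years: 3921.6 × 3.262 = 12792 ly.

12800 ly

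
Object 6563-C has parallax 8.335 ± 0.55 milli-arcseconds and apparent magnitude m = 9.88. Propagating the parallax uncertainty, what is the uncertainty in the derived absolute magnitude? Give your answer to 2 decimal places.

σ_M = 0.14 mag

M = m − 5 log₁₀ d + 5 = m + 5 log₁₀ p + 5, so ∂M/∂p = 5/(p ln 10).
σ_M = (5/ln 10) · (σ_p/p) = 2.1715 × 0.55/8.335 = 2.1715 × 0.065987 = 0.14329.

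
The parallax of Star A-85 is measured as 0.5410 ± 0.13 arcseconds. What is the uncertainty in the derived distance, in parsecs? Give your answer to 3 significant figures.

0.444 pc

d = 1/p, so σ_d = σ_p / p².
σ_d = 0.130 / (0.5410)² = 0.130 / 0.29268 = 0.44417 pc.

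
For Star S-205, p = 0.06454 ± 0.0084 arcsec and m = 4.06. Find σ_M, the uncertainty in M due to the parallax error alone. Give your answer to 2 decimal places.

σ_M = 0.28 mag

M = m − 5 log₁₀ d + 5 = m + 5 log₁₀ p + 5, so ∂M/∂p = 5/(p ln 10).
σ_M = (5/ln 10) · (σ_p/p) = 2.1715 × 0.0084/0.06454 = 2.1715 × 0.13015 = 0.28262.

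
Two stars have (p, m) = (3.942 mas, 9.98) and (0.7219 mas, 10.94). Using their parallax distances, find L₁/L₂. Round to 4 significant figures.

d₁ = 1/p₁ = 1/0.003942″ = 253.68 pc; d₂ = 1/p₂ = 1/0.0007219″ = 1385.2 pc.
M₁ = m₁ − 5 log₁₀ d₁ + 5 = 9.98 − 12.0214 + 5 = 2.9586.
M₂ = 10.94 − 15.7076 + 5 = 0.2324.
L₁/L₂ = 10^(0.4(M₂ − M₁)) = 10^(0.4 × (-2.7262)) = 10^(-1.09048) = 0.081193.

L₁/L₂ = 0.08119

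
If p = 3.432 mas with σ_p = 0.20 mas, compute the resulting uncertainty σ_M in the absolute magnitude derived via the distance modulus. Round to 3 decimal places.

σ_M = 0.127 mag

M = m − 5 log₁₀ d + 5 = m + 5 log₁₀ p + 5, so ∂M/∂p = 5/(p ln 10).
σ_M = (5/ln 10) · (σ_p/p) = 2.1715 × 0.20/3.432 = 2.1715 × 0.058275 = 0.12654.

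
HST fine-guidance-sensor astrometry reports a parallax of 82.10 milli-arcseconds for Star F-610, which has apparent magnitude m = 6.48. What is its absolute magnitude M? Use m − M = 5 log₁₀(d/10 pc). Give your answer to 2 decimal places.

M = 6.05

d = 1/p = 1/0.08210″ = 12.18 pc.
m − M = 5 log₁₀(12.18) − 5 = 5.4282 − 5 = 0.4282.
M = m − (m − M) = 6.48 − 0.4282 = 6.05.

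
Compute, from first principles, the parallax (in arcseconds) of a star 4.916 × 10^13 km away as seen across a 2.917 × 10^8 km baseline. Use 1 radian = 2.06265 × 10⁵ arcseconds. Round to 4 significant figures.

θ ≈ B/d = (2.917 × 10^8) / (4.916 × 10^13) = 5.9337 × 10^-6 rad.
In arcseconds: 5.9337 × 10^-6 × 206265 = 1.2239″.

1.224 arcsec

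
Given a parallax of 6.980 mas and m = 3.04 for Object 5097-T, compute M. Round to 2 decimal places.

d = 1/p = 1/0.006980″ = 143.27 pc.
m − M = 5 log₁₀(143.27) − 5 = 10.7808 − 5 = 5.7808.
M = m − (m − M) = 3.04 − 5.7808 = -2.74.

M = -2.74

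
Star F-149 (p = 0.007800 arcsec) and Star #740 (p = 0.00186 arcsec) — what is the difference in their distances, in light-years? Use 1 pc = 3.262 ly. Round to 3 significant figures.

d_A = 1/0.007800″ = 128.21 pc; d_B = 1/0.001860″ = 537.63 pc.
|d_B − d_A| = |537.63 − 128.21| = 409.42 pc = 409.42 × 3.262 ly = 1335.5 ly.

1340 ly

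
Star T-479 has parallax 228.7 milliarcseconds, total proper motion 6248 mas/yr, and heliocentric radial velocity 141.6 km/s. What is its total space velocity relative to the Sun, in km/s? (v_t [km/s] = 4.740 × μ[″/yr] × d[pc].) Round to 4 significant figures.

d = 1/p = 1/0.2287″ = 4.3725 pc.
μ = 6248 mas/yr = 6.248 ″/yr.
v_t = 4.740 μ d = 4.740 × 6.248 × 4.3725 = 129.49 km/s.
v = √(v_r² + v_t²) = √(141.6² + 129.49²) = √36818.2 = 191.88 km/s.

191.9 km/s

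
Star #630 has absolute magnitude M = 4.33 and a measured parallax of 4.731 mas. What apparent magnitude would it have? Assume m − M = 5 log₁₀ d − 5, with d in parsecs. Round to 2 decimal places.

d = 1/p = 1/0.004731″ = 211.37 pc.
m − M = 5 log₁₀ d − 5 = 5 log₁₀(211.37) − 5 = 11.6252 − 5 = 6.6252.
m = M + (m − M) = 4.33 + 6.6252 = 10.96.

m = 10.96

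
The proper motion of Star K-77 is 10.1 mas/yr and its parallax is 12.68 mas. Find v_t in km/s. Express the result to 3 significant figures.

3.78 km/s

d = 1/p = 1/0.01268″ = 78.864 pc.
μ = 10.1 mas/yr = 0.0101 ″/yr.
v_t = 4.74 × μ × d = 4.74 × 0.0101 × 78.864 = 3.7755 km/s.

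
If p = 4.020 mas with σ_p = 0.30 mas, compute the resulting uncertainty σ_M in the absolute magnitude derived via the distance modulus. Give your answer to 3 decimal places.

σ_M = 0.162 mag

M = m − 5 log₁₀ d + 5 = m + 5 log₁₀ p + 5, so ∂M/∂p = 5/(p ln 10).
σ_M = (5/ln 10) · (σ_p/p) = 2.1715 × 0.30/4.020 = 2.1715 × 0.074627 = 0.16205.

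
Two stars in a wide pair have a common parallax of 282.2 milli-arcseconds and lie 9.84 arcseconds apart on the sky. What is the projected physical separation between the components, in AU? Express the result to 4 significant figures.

d = 1/p = 1/0.2822″ = 3.5436 pc.
At distance d (pc), an angle of θ arcsec spans θ·d AU: s = 9.84 × 3.5436 = 34.869 AU.

34.87 AU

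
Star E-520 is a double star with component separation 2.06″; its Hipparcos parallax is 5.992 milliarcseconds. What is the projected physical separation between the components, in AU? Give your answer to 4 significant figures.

d = 1/p = 1/0.005992″ = 166.89 pc.
At distance d (pc), an angle of θ arcsec spans θ·d AU: s = 2.06 × 166.89 = 343.79 AU.

343.8 AU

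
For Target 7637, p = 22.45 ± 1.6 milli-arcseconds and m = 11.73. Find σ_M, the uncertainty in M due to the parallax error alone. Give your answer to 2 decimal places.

σ_M = 0.15 mag

M = m − 5 log₁₀ d + 5 = m + 5 log₁₀ p + 5, so ∂M/∂p = 5/(p ln 10).
σ_M = (5/ln 10) · (σ_p/p) = 2.1715 × 1.6/22.45 = 2.1715 × 0.071269 = 0.15476.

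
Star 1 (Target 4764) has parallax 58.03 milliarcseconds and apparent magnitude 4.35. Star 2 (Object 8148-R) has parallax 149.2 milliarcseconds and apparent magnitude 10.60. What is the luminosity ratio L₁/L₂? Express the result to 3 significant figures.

d₁ = 1/p₁ = 1/0.05803″ = 17.232 pc; d₂ = 1/p₂ = 1/0.1492″ = 6.7024 pc.
M₁ = m₁ − 5 log₁₀ d₁ + 5 = 4.35 − 6.1817 + 5 = 3.1683.
M₂ = 10.60 − 4.1312 + 5 = 11.4688.
L₁/L₂ = 10^(0.4(M₂ − M₁)) = 10^(0.4 × 8.3005) = 10^3.32020 = 2090.3.

L₁/L₂ = 2090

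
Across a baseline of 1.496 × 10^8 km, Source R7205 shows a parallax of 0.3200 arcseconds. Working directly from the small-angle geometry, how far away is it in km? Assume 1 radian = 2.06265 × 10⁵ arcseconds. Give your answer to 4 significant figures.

θ = 0.3200″ = 0.3200/206265 = 1.5514 × 10^-6 rad.
d = B/θ = (1.496 × 10^8) / (1.5514 × 10^-6) = 9.6429 × 10^13 km.

9.643 × 10^13 km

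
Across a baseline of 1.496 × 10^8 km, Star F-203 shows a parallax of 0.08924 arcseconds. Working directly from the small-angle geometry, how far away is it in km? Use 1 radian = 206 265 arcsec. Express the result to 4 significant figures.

3.458 × 10^14 km

θ = 0.08924″ = 0.08924/206265 = 4.3265 × 10^-7 rad.
d = B/θ = (1.496 × 10^8) / (4.3265 × 10^-7) = 3.4578 × 10^14 km.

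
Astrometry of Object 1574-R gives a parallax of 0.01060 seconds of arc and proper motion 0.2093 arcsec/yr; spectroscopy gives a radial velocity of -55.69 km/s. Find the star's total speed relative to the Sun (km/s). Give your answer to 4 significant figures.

108.9 km/s

d = 1/p = 1/0.01060″ = 94.34 pc.
v_t = 4.740 μ d = 4.740 × 0.2093 × 94.34 = 93.593 km/s.
v = √(v_r² + v_t²) = √((-55.69)² + 93.593²) = √11861 = 108.91 km/s.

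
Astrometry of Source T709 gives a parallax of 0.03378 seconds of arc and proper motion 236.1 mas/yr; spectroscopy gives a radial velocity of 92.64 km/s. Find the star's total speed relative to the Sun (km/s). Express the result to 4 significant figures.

98.39 km/s

d = 1/p = 1/0.03378″ = 29.603 pc.
μ = 236.1 mas/yr = 0.2361 ″/yr.
v_t = 4.740 μ d = 4.740 × 0.2361 × 29.603 = 33.129 km/s.
v = √(v_r² + v_t²) = √(92.64² + 33.129²) = √9679.7 = 98.385 km/s.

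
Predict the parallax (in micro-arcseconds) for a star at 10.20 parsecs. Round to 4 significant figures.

98040 μas

p = 1/d = 1/10.2 = 0.098039 arcsec.
= 0.098039 × 10⁶ = 98039 μas.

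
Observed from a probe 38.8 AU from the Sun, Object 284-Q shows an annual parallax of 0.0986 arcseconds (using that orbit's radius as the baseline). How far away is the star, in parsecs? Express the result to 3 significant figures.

With baseline B (in AU) and parallax p (in arcsec), d = B/p parsecs.
d = 38.8 / 0.0986 = 393.51 pc.

394 pc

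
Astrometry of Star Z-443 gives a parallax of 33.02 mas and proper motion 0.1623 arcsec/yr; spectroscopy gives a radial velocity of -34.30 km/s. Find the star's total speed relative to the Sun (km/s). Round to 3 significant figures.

41.5 km/s

d = 1/p = 1/0.03302″ = 30.285 pc.
v_t = 4.740 μ d = 4.740 × 0.1623 × 30.285 = 23.298 km/s.
v = √(v_r² + v_t²) = √((-34.30)² + 23.298²) = √1719.29 = 41.464 km/s.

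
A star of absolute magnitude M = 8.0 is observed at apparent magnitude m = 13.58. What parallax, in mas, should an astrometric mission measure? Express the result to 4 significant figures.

7.656 mas

m − M = 13.58 − 8.0 = 5.58.
d = 10^((m−M)/5 + 1) = 10^2.116 = 130.62 pc.
p = 1/d = 1/130.62 = 0.0076558 arcsec = 7.6558 mas.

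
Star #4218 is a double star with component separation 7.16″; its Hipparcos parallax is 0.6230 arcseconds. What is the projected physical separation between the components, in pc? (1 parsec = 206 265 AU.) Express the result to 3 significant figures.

5.57 × 10^-5 pc

d = 1/p = 1/0.6230″ = 1.6051 pc.
At distance d (pc), an angle of θ arcsec spans θ·d AU: s = 7.16 × 1.6051 = 11.493 AU.
= 11.493 / 206265 = 5.5720 × 10^-5 pc.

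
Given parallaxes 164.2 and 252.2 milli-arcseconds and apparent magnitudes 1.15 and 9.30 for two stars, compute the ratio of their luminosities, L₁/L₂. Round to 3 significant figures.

d₁ = 1/p₁ = 1/0.1642″ = 6.0901 pc; d₂ = 1/p₂ = 1/0.2522″ = 3.9651 pc.
M₁ = m₁ − 5 log₁₀ d₁ + 5 = 1.15 − 3.9231 + 5 = 2.2269.
M₂ = 9.30 − 2.9913 + 5 = 11.3087.
L₁/L₂ = 10^(0.4(M₂ − M₁)) = 10^(0.4 × 9.0818) = 10^3.63272 = 4292.6.

L₁/L₂ = 4290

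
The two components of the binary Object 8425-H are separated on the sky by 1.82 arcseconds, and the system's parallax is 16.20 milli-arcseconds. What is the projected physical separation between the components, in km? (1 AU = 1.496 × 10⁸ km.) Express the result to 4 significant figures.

1.681 × 10^10 km

d = 1/p = 1/0.01620″ = 61.728 pc.
At distance d (pc), an angle of θ arcsec spans θ·d AU: s = 1.82 × 61.728 = 112.34 AU.
= 112.34 × 1.496 × 10⁸ km = 1.6806 × 10^10 km.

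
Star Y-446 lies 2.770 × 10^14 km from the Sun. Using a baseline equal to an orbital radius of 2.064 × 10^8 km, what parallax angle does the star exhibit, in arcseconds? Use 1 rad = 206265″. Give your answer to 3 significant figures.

θ ≈ B/d = (2.064 × 10^8) / (2.770 × 10^14) = 7.4513 × 10^-7 rad.
In arcseconds: 7.4513 × 10^-7 × 206265 = 0.15369″.

0.154 arcsec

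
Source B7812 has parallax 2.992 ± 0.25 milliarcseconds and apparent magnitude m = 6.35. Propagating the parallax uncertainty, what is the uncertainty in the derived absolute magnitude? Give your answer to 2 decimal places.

σ_M = 0.18 mag

M = m − 5 log₁₀ d + 5 = m + 5 log₁₀ p + 5, so ∂M/∂p = 5/(p ln 10).
σ_M = (5/ln 10) · (σ_p/p) = 2.1715 × 0.25/2.992 = 2.1715 × 0.083556 = 0.18144.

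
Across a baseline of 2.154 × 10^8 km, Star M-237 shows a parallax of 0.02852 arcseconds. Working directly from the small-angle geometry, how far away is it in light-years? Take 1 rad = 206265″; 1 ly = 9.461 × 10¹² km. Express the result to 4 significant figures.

θ = 0.02852″ = 0.02852/206265 = 1.3827 × 10^-7 rad.
d = B/θ = (2.154 × 10^8) / (1.3827 × 10^-7) = 1.5578 × 10^15 km = (1.5578 × 10^15) / (9.461 × 10^12) ly = 164.65 ly.

164.7 ly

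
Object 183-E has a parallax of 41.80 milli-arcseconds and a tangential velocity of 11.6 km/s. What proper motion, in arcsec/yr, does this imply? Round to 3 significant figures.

0.102 arcsec/yr

d = 1/p = 1/0.04180″ = 23.923 pc.
μ = v_t / (4.74 d) = 11.6 / (4.74 × 23.923) = 11.6 / 113.4 = 0.10229 ″/yr.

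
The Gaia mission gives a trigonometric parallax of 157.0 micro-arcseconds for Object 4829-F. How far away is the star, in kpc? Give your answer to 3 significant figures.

p = 157.0 micro-arcseconds = 0.0001570 arcsec.
d = 1/p = 1/0.0001570 = 6369.4 pc.
= 6.3694 kpc.

6.37 kpc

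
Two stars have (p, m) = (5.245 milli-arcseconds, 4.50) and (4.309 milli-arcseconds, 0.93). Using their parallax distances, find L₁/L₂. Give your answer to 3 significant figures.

d₁ = 1/p₁ = 1/0.005245″ = 190.66 pc; d₂ = 1/p₂ = 1/0.004309″ = 232.07 pc.
M₁ = m₁ − 5 log₁₀ d₁ + 5 = 4.50 − 11.4013 + 5 = -1.9013.
M₂ = 0.93 − 11.8281 + 5 = -5.8981.
L₁/L₂ = 10^(0.4(M₂ − M₁)) = 10^(0.4 × (-3.9968)) = 10^(-1.59872) = 0.025193.

L₁/L₂ = 0.0252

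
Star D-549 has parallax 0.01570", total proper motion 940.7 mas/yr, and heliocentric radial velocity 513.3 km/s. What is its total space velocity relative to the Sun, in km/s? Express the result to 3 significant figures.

d = 1/p = 1/0.01570″ = 63.694 pc.
μ = 940.7 mas/yr = 0.9407 ″/yr.
v_t = 4.740 μ d = 4.740 × 0.9407 × 63.694 = 284.01 km/s.
v = √(v_r² + v_t²) = √(513.3² + 284.01²) = √344139 = 586.63 km/s.

587 km/s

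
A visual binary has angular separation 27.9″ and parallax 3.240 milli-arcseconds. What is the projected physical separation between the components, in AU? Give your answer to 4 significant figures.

d = 1/p = 1/0.003240″ = 308.64 pc.
At distance d (pc), an angle of θ arcsec spans θ·d AU: s = 27.9 × 308.64 = 8611.1 AU.

8611 AU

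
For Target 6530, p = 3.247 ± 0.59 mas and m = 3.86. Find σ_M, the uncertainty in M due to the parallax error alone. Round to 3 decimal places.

M = m − 5 log₁₀ d + 5 = m + 5 log₁₀ p + 5, so ∂M/∂p = 5/(p ln 10).
σ_M = (5/ln 10) · (σ_p/p) = 2.1715 × 0.59/3.247 = 2.1715 × 0.18171 = 0.39458.

σ_M = 0.395 mag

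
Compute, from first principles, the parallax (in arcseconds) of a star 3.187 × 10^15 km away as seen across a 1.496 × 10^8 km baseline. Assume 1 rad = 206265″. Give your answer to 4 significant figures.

0.009682 arcsec

θ ≈ B/d = (1.496 × 10^8) / (3.187 × 10^15) = 4.6941 × 10^-8 rad.
In arcseconds: 4.6941 × 10^-8 × 206265 = 0.0096823″.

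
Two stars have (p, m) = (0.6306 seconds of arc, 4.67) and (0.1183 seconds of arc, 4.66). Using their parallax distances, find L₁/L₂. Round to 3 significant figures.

L₁/L₂ = 0.0349

d₁ = 1/p₁ = 1/0.6306″ = 1.5858 pc; d₂ = 1/p₂ = 1/0.1183″ = 8.4531 pc.
M₁ = m₁ − 5 log₁₀ d₁ + 5 = 4.67 − 1.0012 + 5 = 8.6688.
M₂ = 4.66 − 4.6351 + 5 = 5.0249.
L₁/L₂ = 10^(0.4(M₂ − M₁)) = 10^(0.4 × (-3.6439)) = 10^(-1.45756) = 0.034869.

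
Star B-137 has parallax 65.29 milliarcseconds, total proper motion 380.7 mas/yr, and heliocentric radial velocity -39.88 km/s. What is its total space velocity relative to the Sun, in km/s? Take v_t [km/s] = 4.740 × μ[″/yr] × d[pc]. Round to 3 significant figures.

48.5 km/s

d = 1/p = 1/0.06529″ = 15.316 pc.
μ = 380.7 mas/yr = 0.3807 ″/yr.
v_t = 4.740 μ d = 4.740 × 0.3807 × 15.316 = 27.638 km/s.
v = √(v_r² + v_t²) = √((-39.88)² + 27.638²) = √2354.27 = 48.521 km/s.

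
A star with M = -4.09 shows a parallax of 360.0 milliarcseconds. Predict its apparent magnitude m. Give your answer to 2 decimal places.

d = 1/p = 1/0.3600″ = 2.7778 pc.
m − M = 5 log₁₀ d − 5 = 5 log₁₀(2.7778) − 5 = 2.2185 − 5 = -2.7815.
m = M + (m − M) = -4.09 + (-2.7815) = -6.87.

m = -6.87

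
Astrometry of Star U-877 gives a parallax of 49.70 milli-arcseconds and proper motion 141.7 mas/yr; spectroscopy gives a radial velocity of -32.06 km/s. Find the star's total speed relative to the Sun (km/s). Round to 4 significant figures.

34.79 km/s

d = 1/p = 1/0.04970″ = 20.121 pc.
μ = 141.7 mas/yr = 0.1417 ″/yr.
v_t = 4.740 μ d = 4.740 × 0.1417 × 20.121 = 13.514 km/s.
v = √(v_r² + v_t²) = √((-32.06)² + 13.514²) = √1210.47 = 34.792 km/s.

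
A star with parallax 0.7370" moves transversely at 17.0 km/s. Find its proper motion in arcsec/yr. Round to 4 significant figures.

2.643 arcsec/yr

d = 1/p = 1/0.7370″ = 1.3569 pc.
μ = v_t / (4.74 d) = 17.0 / (4.74 × 1.3569) = 17.0 / 6.4317 = 2.6432 ″/yr.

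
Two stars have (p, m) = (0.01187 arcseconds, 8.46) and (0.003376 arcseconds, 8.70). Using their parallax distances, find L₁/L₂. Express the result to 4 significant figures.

d₁ = 1/p₁ = 1/0.01187″ = 84.246 pc; d₂ = 1/p₂ = 1/0.003376″ = 296.21 pc.
M₁ = m₁ − 5 log₁₀ d₁ + 5 = 8.46 − 9.6277 + 5 = 3.8323.
M₂ = 8.70 − 12.3580 + 5 = 1.3420.
L₁/L₂ = 10^(0.4(M₂ − M₁)) = 10^(0.4 × (-2.4903)) = 10^(-0.99612) = 0.1009.

L₁/L₂ = 0.1009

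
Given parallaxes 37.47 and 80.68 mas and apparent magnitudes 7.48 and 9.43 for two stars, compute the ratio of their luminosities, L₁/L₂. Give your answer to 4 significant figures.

d₁ = 1/p₁ = 1/0.03747″ = 26.688 pc; d₂ = 1/p₂ = 1/0.08068″ = 12.395 pc.
M₁ = m₁ − 5 log₁₀ d₁ + 5 = 7.48 − 7.1316 + 5 = 5.3484.
M₂ = 9.43 − 5.4662 + 5 = 8.9638.
L₁/L₂ = 10^(0.4(M₂ − M₁)) = 10^(0.4 × 3.6154) = 10^1.44616 = 27.936.

L₁/L₂ = 27.94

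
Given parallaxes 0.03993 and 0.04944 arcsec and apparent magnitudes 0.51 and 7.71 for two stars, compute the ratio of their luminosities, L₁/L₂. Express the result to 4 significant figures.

L₁/L₂ = 1163

d₁ = 1/p₁ = 1/0.03993″ = 25.044 pc; d₂ = 1/p₂ = 1/0.04944″ = 20.227 pc.
M₁ = m₁ − 5 log₁₀ d₁ + 5 = 0.51 − 6.9935 + 5 = -1.4835.
M₂ = 7.71 − 6.5297 + 5 = 6.1803.
L₁/L₂ = 10^(0.4(M₂ − M₁)) = 10^(0.4 × 7.6638) = 10^3.06552 = 1162.8.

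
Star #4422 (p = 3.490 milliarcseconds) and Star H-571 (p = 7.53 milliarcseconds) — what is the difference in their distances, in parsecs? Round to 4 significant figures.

153.7 pc

d_A = 1/0.003490″ = 286.53 pc; d_B = 1/0.007530″ = 132.8 pc.
|d_B − d_A| = |132.8 − 286.53| = 153.73 pc.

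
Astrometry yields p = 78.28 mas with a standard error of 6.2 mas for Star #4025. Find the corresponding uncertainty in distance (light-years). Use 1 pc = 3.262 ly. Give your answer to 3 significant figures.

d = 1/p, so σ_d = σ_p / p².
σ_d = 0.00620 / (0.07828)² = 0.00620 / 0.0061278 = 1.0118 pc = 1.0118 × 3.262 ly = 3.3005 ly.

3.30 ly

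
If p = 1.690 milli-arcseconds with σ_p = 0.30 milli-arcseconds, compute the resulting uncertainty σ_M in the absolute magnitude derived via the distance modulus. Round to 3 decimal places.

σ_M = 0.385 mag

M = m − 5 log₁₀ d + 5 = m + 5 log₁₀ p + 5, so ∂M/∂p = 5/(p ln 10).
σ_M = (5/ln 10) · (σ_p/p) = 2.1715 × 0.30/1.690 = 2.1715 × 0.17751 = 0.38546.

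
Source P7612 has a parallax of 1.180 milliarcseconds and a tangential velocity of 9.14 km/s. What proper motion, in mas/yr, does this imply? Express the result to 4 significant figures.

2.275 mas/yr

d = 1/p = 1/0.001180″ = 847.46 pc.
μ = v_t / (4.74 d) = 9.14 / (4.74 × 847.46) = 9.14 / 4017 = 0.0022753 ″/yr = 2.2753 mas/yr.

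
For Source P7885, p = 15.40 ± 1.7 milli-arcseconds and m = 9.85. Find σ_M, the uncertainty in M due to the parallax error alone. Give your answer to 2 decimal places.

M = m − 5 log₁₀ d + 5 = m + 5 log₁₀ p + 5, so ∂M/∂p = 5/(p ln 10).
σ_M = (5/ln 10) · (σ_p/p) = 2.1715 × 1.7/15.40 = 2.1715 × 0.11039 = 0.23971.

σ_M = 0.24 mag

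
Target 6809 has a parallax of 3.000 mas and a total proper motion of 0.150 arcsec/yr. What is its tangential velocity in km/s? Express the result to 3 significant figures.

237 km/s

d = 1/p = 1/0.003000″ = 333.33 pc.
v_t = 4.74 × μ × d = 4.74 × 0.150 × 333.33 = 237 km/s.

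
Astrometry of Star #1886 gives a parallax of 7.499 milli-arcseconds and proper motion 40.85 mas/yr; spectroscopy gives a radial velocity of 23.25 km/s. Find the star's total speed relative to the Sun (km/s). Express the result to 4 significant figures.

34.75 km/s

d = 1/p = 1/0.007499″ = 133.35 pc.
μ = 40.85 mas/yr = 0.04085 ″/yr.
v_t = 4.740 μ d = 4.740 × 0.04085 × 133.35 = 25.82 km/s.
v = √(v_r² + v_t²) = √(23.25² + 25.82²) = √1207.23 = 34.745 km/s.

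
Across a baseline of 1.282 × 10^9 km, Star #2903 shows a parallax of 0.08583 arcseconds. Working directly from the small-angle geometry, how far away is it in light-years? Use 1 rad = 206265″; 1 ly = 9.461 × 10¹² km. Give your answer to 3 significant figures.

θ = 0.08583″ = 0.08583/206265 = 4.1612 × 10^-7 rad.
d = B/θ = (1.282 × 10^9) / (4.1612 × 10^-7) = 3.0808 × 10^15 km = (3.0808 × 10^15) / (9.461 × 10^12) ly = 325.63 ly.

326 ly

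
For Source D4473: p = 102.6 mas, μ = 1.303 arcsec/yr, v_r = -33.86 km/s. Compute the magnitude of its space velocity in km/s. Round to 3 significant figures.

d = 1/p = 1/0.1026″ = 9.7466 pc.
v_t = 4.740 μ d = 4.740 × 1.303 × 9.7466 = 60.197 km/s.
v = √(v_r² + v_t²) = √((-33.86)² + 60.197²) = √4770.18 = 69.066 km/s.

69.1 km/s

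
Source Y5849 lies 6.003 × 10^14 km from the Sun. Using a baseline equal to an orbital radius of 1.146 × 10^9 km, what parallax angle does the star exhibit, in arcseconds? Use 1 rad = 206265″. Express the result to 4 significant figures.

0.3938 arcsec

θ ≈ B/d = (1.146 × 10^9) / (6.003 × 10^14) = 1.9090 × 10^-6 rad.
In arcseconds: 1.9090 × 10^-6 × 206265 = 0.39376″.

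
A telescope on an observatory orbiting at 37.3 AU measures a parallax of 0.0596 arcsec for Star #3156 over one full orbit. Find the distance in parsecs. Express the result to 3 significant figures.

With baseline B (in AU) and parallax p (in arcsec), d = B/p parsecs.
d = 37.3 / 0.0596 = 625.84 pc.

626 pc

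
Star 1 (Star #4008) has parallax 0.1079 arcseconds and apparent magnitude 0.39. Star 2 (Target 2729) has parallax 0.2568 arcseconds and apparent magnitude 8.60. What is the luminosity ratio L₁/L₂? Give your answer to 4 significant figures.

L₁/L₂ = 10890

d₁ = 1/p₁ = 1/0.1079″ = 9.2678 pc; d₂ = 1/p₂ = 1/0.2568″ = 3.8941 pc.
M₁ = m₁ − 5 log₁₀ d₁ + 5 = 0.39 − 4.8349 + 5 = 0.5551.
M₂ = 8.60 − 2.9520 + 5 = 10.6480.
L₁/L₂ = 10^(0.4(M₂ − M₁)) = 10^(0.4 × 10.0929) = 10^4.03716 = 10893.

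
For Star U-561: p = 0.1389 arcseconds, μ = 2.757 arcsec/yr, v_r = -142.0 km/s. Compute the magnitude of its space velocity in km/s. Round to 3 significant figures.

170 km/s

d = 1/p = 1/0.1389″ = 7.1994 pc.
v_t = 4.740 μ d = 4.740 × 2.757 × 7.1994 = 94.083 km/s.
v = √(v_r² + v_t²) = √((-142.0)² + 94.083²) = √29015.6 = 170.34 km/s.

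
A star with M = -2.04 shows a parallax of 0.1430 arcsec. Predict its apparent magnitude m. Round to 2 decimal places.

d = 1/p = 1/0.1430″ = 6.993 pc.
m − M = 5 log₁₀ d − 5 = 5 log₁₀(6.993) − 5 = 4.2233 − 5 = -0.7767.
m = M + (m − M) = -2.04 + (-0.7767) = -2.82.

m = -2.82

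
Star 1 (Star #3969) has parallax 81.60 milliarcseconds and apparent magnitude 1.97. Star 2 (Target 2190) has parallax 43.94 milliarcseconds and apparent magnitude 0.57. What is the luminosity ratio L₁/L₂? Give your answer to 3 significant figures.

d₁ = 1/p₁ = 1/0.08160″ = 12.255 pc; d₂ = 1/p₂ = 1/0.04394″ = 22.758 pc.
M₁ = m₁ − 5 log₁₀ d₁ + 5 = 1.97 − 5.4416 + 5 = 1.5284.
M₂ = 0.57 − 6.7857 + 5 = -1.2157.
L₁/L₂ = 10^(0.4(M₂ − M₁)) = 10^(0.4 × (-2.7441)) = 10^(-1.09764) = 0.079866.

L₁/L₂ = 0.0799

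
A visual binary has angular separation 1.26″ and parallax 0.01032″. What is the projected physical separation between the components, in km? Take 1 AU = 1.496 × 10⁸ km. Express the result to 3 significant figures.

1.83 × 10^10 km

d = 1/p = 1/0.01032″ = 96.899 pc.
At distance d (pc), an angle of θ arcsec spans θ·d AU: s = 1.26 × 96.899 = 122.09 AU.
= 122.09 × 1.496 × 10⁸ km = 1.8265 × 10^10 km.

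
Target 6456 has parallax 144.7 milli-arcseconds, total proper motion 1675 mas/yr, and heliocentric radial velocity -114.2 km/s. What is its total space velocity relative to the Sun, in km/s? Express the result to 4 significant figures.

126.7 km/s

d = 1/p = 1/0.1447″ = 6.9109 pc.
μ = 1675 mas/yr = 1.675 ″/yr.
v_t = 4.740 μ d = 4.740 × 1.675 × 6.9109 = 54.869 km/s.
v = √(v_r² + v_t²) = √((-114.2)² + 54.869²) = √16052.2 = 126.7 km/s.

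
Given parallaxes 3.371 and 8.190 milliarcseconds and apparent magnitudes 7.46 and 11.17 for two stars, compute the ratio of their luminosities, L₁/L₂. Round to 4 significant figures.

d₁ = 1/p₁ = 1/0.003371″ = 296.65 pc; d₂ = 1/p₂ = 1/0.008190″ = 122.1 pc.
M₁ = m₁ − 5 log₁₀ d₁ + 5 = 7.46 − 12.3612 + 5 = 0.0988.
M₂ = 11.17 − 10.4336 + 5 = 5.7364.
L₁/L₂ = 10^(0.4(M₂ − M₁)) = 10^(0.4 × 5.6376) = 10^2.25504 = 179.9.

L₁/L₂ = 179.9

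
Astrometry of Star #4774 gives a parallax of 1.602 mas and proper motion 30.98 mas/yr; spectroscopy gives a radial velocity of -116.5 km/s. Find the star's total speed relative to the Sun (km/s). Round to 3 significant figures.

148 km/s

d = 1/p = 1/0.001602″ = 624.22 pc.
μ = 30.98 mas/yr = 0.03098 ″/yr.
v_t = 4.740 μ d = 4.740 × 0.03098 × 624.22 = 91.664 km/s.
v = √(v_r² + v_t²) = √((-116.5)² + 91.664²) = √21974.5 = 148.24 km/s.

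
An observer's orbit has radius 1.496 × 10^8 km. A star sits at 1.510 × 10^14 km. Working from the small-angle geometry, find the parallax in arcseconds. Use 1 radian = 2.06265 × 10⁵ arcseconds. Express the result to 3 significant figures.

0.204 arcsec

θ ≈ B/d = (1.496 × 10^8) / (1.510 × 10^14) = 9.9073 × 10^-7 rad.
In arcseconds: 9.9073 × 10^-7 × 206265 = 0.20435″.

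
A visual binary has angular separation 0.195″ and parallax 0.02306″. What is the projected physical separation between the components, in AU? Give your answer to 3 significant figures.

8.46 AU

d = 1/p = 1/0.02306″ = 43.365 pc.
At distance d (pc), an angle of θ arcsec spans θ·d AU: s = 0.195 × 43.365 = 8.4562 AU.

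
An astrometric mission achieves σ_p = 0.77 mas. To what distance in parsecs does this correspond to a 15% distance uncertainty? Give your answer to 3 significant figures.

195 pc

σ_d/d = σ_p/p, so the condition is σ_p/p ≤ 0.15, i.e. p ≥ σ_p/0.15.
p_min = 0.77/0.15 = 5.1333 mas = 0.0051333 arcsec.
d_max = 1/p_min = 1/0.0051333 = 194.81 pc.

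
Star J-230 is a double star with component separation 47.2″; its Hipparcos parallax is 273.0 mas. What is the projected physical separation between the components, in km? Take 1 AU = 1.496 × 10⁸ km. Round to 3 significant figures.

d = 1/p = 1/0.2730″ = 3.663 pc.
At distance d (pc), an angle of θ arcsec spans θ·d AU: s = 47.2 × 3.663 = 172.89 AU.
= 172.89 × 1.496 × 10⁸ km = 2.5864 × 10^10 km.

2.59 × 10^10 km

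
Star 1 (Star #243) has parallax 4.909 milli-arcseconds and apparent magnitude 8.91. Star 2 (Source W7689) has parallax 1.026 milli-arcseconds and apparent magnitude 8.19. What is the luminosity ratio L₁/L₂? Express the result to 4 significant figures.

d₁ = 1/p₁ = 1/0.004909″ = 203.71 pc; d₂ = 1/p₂ = 1/0.001026″ = 974.66 pc.
M₁ = m₁ − 5 log₁₀ d₁ + 5 = 8.91 − 11.5451 + 5 = 2.3649.
M₂ = 8.19 − 14.9443 + 5 = -1.7543.
L₁/L₂ = 10^(0.4(M₂ − M₁)) = 10^(0.4 × (-4.1192)) = 10^(-1.64768) = 0.022507.

L₁/L₂ = 0.02251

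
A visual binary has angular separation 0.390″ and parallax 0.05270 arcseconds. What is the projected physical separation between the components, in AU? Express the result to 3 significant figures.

7.40 AU

d = 1/p = 1/0.05270″ = 18.975 pc.
At distance d (pc), an angle of θ arcsec spans θ·d AU: s = 0.390 × 18.975 = 7.4003 AU.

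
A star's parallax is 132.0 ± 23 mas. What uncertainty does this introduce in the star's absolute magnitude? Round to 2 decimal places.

M = m − 5 log₁₀ d + 5 = m + 5 log₁₀ p + 5, so ∂M/∂p = 5/(p ln 10).
σ_M = (5/ln 10) · (σ_p/p) = 2.1715 × 23/132.0 = 2.1715 × 0.17424 = 0.37836.

σ_M = 0.38 mag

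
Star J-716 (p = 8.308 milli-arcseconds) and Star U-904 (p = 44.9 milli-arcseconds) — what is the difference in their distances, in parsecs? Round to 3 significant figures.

98.1 pc

d_A = 1/0.008308″ = 120.37 pc; d_B = 1/0.04490″ = 22.272 pc.
|d_B − d_A| = |22.272 − 120.37| = 98.098 pc.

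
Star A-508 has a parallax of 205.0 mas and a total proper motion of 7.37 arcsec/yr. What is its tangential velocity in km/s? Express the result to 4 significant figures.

d = 1/p = 1/0.2050″ = 4.878 pc.
v_t = 4.74 × μ × d = 4.74 × 7.37 × 4.878 = 170.41 km/s.

170.4 km/s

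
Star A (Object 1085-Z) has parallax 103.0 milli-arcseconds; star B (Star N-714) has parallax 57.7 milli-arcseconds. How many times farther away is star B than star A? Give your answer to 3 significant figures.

Since d = 1/p, d_B/d_A = p_A/p_B.
= 103.0 / 57.7 = 1.7851.

1.79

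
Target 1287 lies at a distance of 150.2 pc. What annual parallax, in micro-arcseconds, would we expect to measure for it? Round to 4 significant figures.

p = 1/d = 1/150.2 = 0.0066578 arcsec.
= 0.0066578 × 10⁶ = 6657.8 μas.

6658 μas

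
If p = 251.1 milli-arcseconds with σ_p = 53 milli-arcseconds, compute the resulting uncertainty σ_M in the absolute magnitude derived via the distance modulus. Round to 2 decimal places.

M = m − 5 log₁₀ d + 5 = m + 5 log₁₀ p + 5, so ∂M/∂p = 5/(p ln 10).
σ_M = (5/ln 10) · (σ_p/p) = 2.1715 × 53/251.1 = 2.1715 × 0.21107 = 0.45834.

σ_M = 0.46 mag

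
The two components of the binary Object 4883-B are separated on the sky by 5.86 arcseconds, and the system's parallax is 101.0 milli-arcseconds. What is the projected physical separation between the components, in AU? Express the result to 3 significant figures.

d = 1/p = 1/0.1010″ = 9.901 pc.
At distance d (pc), an angle of θ arcsec spans θ·d AU: s = 5.86 × 9.901 = 58.02 AU.

58.0 AU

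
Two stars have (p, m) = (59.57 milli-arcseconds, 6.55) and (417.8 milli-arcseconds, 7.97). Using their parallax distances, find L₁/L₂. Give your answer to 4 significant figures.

d₁ = 1/p₁ = 1/0.05957″ = 16.787 pc; d₂ = 1/p₂ = 1/0.4178″ = 2.3935 pc.
M₁ = m₁ − 5 log₁₀ d₁ + 5 = 6.55 − 6.1249 + 5 = 5.4251.
M₂ = 7.97 − 1.8952 + 5 = 11.0748.
L₁/L₂ = 10^(0.4(M₂ − M₁)) = 10^(0.4 × 5.6497) = 10^2.25988 = 181.92.

L₁/L₂ = 181.9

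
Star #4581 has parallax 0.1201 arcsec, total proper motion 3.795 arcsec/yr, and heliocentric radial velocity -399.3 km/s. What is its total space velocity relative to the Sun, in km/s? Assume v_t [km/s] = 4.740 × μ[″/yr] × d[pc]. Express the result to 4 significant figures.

d = 1/p = 1/0.1201″ = 8.3264 pc.
v_t = 4.740 μ d = 4.740 × 3.795 × 8.3264 = 149.78 km/s.
v = √(v_r² + v_t²) = √((-399.3)² + 149.78²) = √181875 = 426.47 km/s.

426.5 km/s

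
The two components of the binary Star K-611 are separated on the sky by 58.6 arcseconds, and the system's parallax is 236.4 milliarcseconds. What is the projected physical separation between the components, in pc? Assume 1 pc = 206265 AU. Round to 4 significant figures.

0.001202 pc

d = 1/p = 1/0.2364″ = 4.2301 pc.
At distance d (pc), an angle of θ arcsec spans θ·d AU: s = 58.6 × 4.2301 = 247.88 AU.
= 247.88 / 206265 = 0.0012018 pc.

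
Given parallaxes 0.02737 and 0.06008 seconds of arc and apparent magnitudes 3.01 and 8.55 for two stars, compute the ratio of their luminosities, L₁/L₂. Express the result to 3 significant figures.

d₁ = 1/p₁ = 1/0.02737″ = 36.536 pc; d₂ = 1/p₂ = 1/0.06008″ = 16.644 pc.
M₁ = m₁ − 5 log₁₀ d₁ + 5 = 3.01 − 7.8136 + 5 = 0.1964.
M₂ = 8.55 − 6.1063 + 5 = 7.4437.
L₁/L₂ = 10^(0.4(M₂ − M₁)) = 10^(0.4 × 7.2473) = 10^2.89892 = 792.36.

L₁/L₂ = 792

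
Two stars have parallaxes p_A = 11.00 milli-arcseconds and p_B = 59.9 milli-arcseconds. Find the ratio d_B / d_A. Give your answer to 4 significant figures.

Since d = 1/p, d_B/d_A = p_A/p_B.
= 11.00 / 59.9 = 0.18364.

0.1836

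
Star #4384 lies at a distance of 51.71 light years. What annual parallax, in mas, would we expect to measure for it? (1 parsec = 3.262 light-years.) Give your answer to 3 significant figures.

63.1 mas

d = 51.71 ly ÷ 3.262 = 15.852 pc.
p = 1/d = 1/15.852 = 0.063084 arcsec.
= 0.063084 × 1000 = 63.084 mas.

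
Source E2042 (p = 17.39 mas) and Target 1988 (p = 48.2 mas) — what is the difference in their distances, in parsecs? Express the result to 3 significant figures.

36.8 pc

d_A = 1/0.01739″ = 57.504 pc; d_B = 1/0.04820″ = 20.747 pc.
|d_B − d_A| = |20.747 − 57.504| = 36.757 pc.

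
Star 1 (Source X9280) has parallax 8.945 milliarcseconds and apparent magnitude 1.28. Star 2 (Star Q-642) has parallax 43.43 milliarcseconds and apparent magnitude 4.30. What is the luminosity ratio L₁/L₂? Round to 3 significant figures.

L₁/L₂ = 381

d₁ = 1/p₁ = 1/0.008945″ = 111.79 pc; d₂ = 1/p₂ = 1/0.04343″ = 23.026 pc.
M₁ = m₁ − 5 log₁₀ d₁ + 5 = 1.28 − 10.2420 + 5 = -3.9620.
M₂ = 4.30 − 6.8111 + 5 = 2.4889.
L₁/L₂ = 10^(0.4(M₂ − M₁)) = 10^(0.4 × 6.4509) = 10^2.58036 = 380.5.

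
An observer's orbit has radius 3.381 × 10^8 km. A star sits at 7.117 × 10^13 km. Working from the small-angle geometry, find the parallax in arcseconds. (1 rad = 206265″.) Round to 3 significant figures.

0.980 arcsec

θ ≈ B/d = (3.381 × 10^8) / (7.117 × 10^13) = 4.7506 × 10^-6 rad.
In arcseconds: 4.7506 × 10^-6 × 206265 = 0.97988″.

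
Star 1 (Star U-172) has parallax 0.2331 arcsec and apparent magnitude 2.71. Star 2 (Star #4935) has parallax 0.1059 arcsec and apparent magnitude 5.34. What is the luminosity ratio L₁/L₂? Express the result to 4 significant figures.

L₁/L₂ = 2.327

d₁ = 1/p₁ = 1/0.2331″ = 4.29 pc; d₂ = 1/p₂ = 1/0.1059″ = 9.4429 pc.
M₁ = m₁ − 5 log₁₀ d₁ + 5 = 2.71 − 3.1623 + 5 = 4.5477.
M₂ = 5.34 − 4.8755 + 5 = 5.4645.
L₁/L₂ = 10^(0.4(M₂ − M₁)) = 10^(0.4 × 0.9168) = 10^0.36672 = 2.3266.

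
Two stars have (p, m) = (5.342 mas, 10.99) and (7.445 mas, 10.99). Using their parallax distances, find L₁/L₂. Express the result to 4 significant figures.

d₁ = 1/p₁ = 1/0.005342″ = 187.2 pc; d₂ = 1/p₂ = 1/0.007445″ = 134.32 pc.
M₁ = m₁ − 5 log₁₀ d₁ + 5 = 10.99 − 11.3615 + 5 = 4.6285.
M₂ = 10.99 − 10.6407 + 5 = 5.3493.
L₁/L₂ = 10^(0.4(M₂ − M₁)) = 10^(0.4 × 0.7208) = 10^0.28832 = 1.9423.

L₁/L₂ = 1.942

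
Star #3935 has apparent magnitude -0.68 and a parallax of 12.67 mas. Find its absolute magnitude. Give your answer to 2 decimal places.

d = 1/p = 1/0.01267″ = 78.927 pc.
m − M = 5 log₁₀(78.927) − 5 = 9.4861 − 5 = 4.4861.
M = m − (m − M) = -0.68 − 4.4861 = -5.17.

M = -5.17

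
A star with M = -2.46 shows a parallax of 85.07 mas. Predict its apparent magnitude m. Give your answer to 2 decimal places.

d = 1/p = 1/0.08507″ = 11.755 pc.
m − M = 5 log₁₀ d − 5 = 5 log₁₀(11.755) − 5 = 5.3511 − 5 = 0.3511.
m = M + (m − M) = -2.46 + 0.3511 = -2.11.

m = -2.11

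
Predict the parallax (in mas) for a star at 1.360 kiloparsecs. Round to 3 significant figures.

d = 1.360 kpc = 1360 pc.
p = 1/d = 1/1360 = 0.00073529 arcsec.
= 0.00073529 × 1000 = 0.73529 mas.

0.735 mas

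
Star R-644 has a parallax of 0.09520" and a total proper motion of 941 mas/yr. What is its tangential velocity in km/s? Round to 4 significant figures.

46.85 km/s

d = 1/p = 1/0.09520″ = 10.504 pc.
μ = 941 mas/yr = 0.941 ″/yr.
v_t = 4.74 × μ × d = 4.74 × 0.941 × 10.504 = 46.851 km/s.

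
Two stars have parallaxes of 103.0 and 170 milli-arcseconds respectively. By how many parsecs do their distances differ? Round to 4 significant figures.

3.826 pc

d_A = 1/0.1030″ = 9.7087 pc; d_B = 1/0.1700″ = 5.8824 pc.
|d_B − d_A| = |5.8824 − 9.7087| = 3.8263 pc.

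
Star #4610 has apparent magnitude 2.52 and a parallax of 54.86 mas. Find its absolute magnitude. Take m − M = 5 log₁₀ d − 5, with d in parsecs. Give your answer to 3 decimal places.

M = 1.216

d = 1/p = 1/0.05486″ = 18.228 pc.
m − M = 5 log₁₀(18.228) − 5 = 6.3037 − 5 = 1.3037.
M = m − (m − M) = 2.52 − 1.3037 = 1.216.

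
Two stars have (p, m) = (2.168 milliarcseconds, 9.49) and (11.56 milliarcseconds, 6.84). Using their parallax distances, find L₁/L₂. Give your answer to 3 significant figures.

d₁ = 1/p₁ = 1/0.002168″ = 461.25 pc; d₂ = 1/p₂ = 1/0.01156″ = 86.505 pc.
M₁ = m₁ − 5 log₁₀ d₁ + 5 = 9.49 − 13.3197 + 5 = 1.1703.
M₂ = 6.84 − 9.6852 + 5 = 2.1548.
L₁/L₂ = 10^(0.4(M₂ − M₁)) = 10^(0.4 × 0.9845) = 10^0.39380 = 2.4763.

L₁/L₂ = 2.48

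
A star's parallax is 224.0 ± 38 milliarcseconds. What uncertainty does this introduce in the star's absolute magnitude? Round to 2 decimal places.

M = m − 5 log₁₀ d + 5 = m + 5 log₁₀ p + 5, so ∂M/∂p = 5/(p ln 10).
σ_M = (5/ln 10) · (σ_p/p) = 2.1715 × 38/224.0 = 2.1715 × 0.16964 = 0.36837.

σ_M = 0.37 mag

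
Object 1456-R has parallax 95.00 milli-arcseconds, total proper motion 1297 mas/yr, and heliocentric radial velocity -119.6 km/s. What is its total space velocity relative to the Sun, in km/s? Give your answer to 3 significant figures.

d = 1/p = 1/0.09500″ = 10.526 pc.
μ = 1297 mas/yr = 1.297 ″/yr.
v_t = 4.740 μ d = 4.740 × 1.297 × 10.526 = 64.712 km/s.
v = √(v_r² + v_t²) = √((-119.6)² + 64.712²) = √18491.8 = 135.98 km/s.

136 km/s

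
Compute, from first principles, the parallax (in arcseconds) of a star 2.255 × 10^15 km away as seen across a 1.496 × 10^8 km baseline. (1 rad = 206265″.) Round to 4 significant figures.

θ ≈ B/d = (1.496 × 10^8) / (2.255 × 10^15) = 6.6341 × 10^-8 rad.
In arcseconds: 6.6341 × 10^-8 × 206265 = 0.013684″.

0.01368 arcsec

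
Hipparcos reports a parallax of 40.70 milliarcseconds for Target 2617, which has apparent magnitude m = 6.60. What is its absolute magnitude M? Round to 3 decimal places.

M = 4.648

d = 1/p = 1/0.04070″ = 24.57 pc.
m − M = 5 log₁₀(24.57) − 5 = 6.9520 − 5 = 1.9520.
M = m − (m − M) = 6.60 − 1.9520 = 4.648.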